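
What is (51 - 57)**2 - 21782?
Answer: -21746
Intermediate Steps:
(51 - 57)**2 - 21782 = (-6)**2 - 21782 = 36 - 21782 = -21746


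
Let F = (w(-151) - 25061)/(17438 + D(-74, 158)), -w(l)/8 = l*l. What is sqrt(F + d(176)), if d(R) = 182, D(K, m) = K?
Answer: sqrt(12818013639)/8682 ≈ 13.040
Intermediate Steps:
w(l) = -8*l**2 (w(l) = -8*l*l = -8*l**2)
F = -207469/17364 (F = (-8*(-151)**2 - 25061)/(17438 - 74) = (-8*22801 - 25061)/17364 = (-182408 - 25061)*(1/17364) = -207469*1/17364 = -207469/17364 ≈ -11.948)
sqrt(F + d(176)) = sqrt(-207469/17364 + 182) = sqrt(2952779/17364) = sqrt(12818013639)/8682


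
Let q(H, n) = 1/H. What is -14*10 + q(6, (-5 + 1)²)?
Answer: -839/6 ≈ -139.83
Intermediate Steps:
-14*10 + q(6, (-5 + 1)²) = -14*10 + 1/6 = -140 + ⅙ = -839/6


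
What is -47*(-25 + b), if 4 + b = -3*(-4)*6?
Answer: -2021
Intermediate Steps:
b = 68 (b = -4 - 3*(-4)*6 = -4 + 12*6 = -4 + 72 = 68)
-47*(-25 + b) = -47*(-25 + 68) = -47*43 = -2021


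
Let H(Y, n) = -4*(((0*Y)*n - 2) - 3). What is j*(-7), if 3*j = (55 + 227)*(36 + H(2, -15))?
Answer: -36848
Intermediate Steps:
H(Y, n) = 20 (H(Y, n) = -4*((0*n - 2) - 3) = -4*((0 - 2) - 3) = -4*(-2 - 3) = -4*(-5) = 20)
j = 5264 (j = ((55 + 227)*(36 + 20))/3 = (282*56)/3 = (⅓)*15792 = 5264)
j*(-7) = 5264*(-7) = -36848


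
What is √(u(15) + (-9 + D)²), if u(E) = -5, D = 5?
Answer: √11 ≈ 3.3166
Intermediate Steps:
√(u(15) + (-9 + D)²) = √(-5 + (-9 + 5)²) = √(-5 + (-4)²) = √(-5 + 16) = √11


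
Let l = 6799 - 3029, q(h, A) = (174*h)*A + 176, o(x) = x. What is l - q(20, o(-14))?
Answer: 52314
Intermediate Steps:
q(h, A) = 176 + 174*A*h (q(h, A) = 174*A*h + 176 = 176 + 174*A*h)
l = 3770
l - q(20, o(-14)) = 3770 - (176 + 174*(-14)*20) = 3770 - (176 - 48720) = 3770 - 1*(-48544) = 3770 + 48544 = 52314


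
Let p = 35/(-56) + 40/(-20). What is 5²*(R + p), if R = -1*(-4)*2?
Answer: 1075/8 ≈ 134.38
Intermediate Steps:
p = -21/8 (p = 35*(-1/56) + 40*(-1/20) = -5/8 - 2 = -21/8 ≈ -2.6250)
R = 8 (R = 4*2 = 8)
5²*(R + p) = 5²*(8 - 21/8) = 25*(43/8) = 1075/8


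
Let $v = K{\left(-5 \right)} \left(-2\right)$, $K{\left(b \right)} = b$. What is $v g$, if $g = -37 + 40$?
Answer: $30$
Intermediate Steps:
$v = 10$ ($v = \left(-5\right) \left(-2\right) = 10$)
$g = 3$
$v g = 10 \cdot 3 = 30$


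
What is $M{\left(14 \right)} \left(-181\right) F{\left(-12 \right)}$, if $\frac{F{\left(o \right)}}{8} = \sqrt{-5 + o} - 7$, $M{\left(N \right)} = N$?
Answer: $141904 - 20272 i \sqrt{17} \approx 1.419 \cdot 10^{5} - 83584.0 i$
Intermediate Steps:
$F{\left(o \right)} = -56 + 8 \sqrt{-5 + o}$ ($F{\left(o \right)} = 8 \left(\sqrt{-5 + o} - 7\right) = 8 \left(-7 + \sqrt{-5 + o}\right) = -56 + 8 \sqrt{-5 + o}$)
$M{\left(14 \right)} \left(-181\right) F{\left(-12 \right)} = 14 \left(-181\right) \left(-56 + 8 \sqrt{-5 - 12}\right) = - 2534 \left(-56 + 8 \sqrt{-17}\right) = - 2534 \left(-56 + 8 i \sqrt{17}\right) = 141904 - 20272 i \sqrt{17}$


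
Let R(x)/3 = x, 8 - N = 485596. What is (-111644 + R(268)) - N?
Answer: 374748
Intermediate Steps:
N = -485588 (N = 8 - 1*485596 = 8 - 485596 = -485588)
R(x) = 3*x
(-111644 + R(268)) - N = (-111644 + 3*268) - 1*(-485588) = (-111644 + 804) + 485588 = -110840 + 485588 = 374748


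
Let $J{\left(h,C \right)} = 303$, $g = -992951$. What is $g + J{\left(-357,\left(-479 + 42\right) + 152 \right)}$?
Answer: $-992648$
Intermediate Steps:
$g + J{\left(-357,\left(-479 + 42\right) + 152 \right)} = -992951 + 303 = -992648$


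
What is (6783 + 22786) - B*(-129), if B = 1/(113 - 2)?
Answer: 1094096/37 ≈ 29570.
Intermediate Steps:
B = 1/111 ≈ 0.0090090
(6783 + 22786) - B*(-129) = (6783 + 22786) - (-129)/111 = 29569 - 1*(-43/37) = 29569 + 43/37 = 1094096/37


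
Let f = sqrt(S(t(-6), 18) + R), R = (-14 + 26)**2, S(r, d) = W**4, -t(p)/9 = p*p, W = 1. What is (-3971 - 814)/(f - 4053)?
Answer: 19393605/16426664 + 4785*sqrt(145)/16426664 ≈ 1.1841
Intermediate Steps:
t(p) = -9*p**2 (t(p) = -9*p*p = -9*p**2)
S(r, d) = 1 (S(r, d) = 1**4 = 1)
R = 144 (R = 12**2 = 144)
f = sqrt(145) (f = sqrt(1 + 144) = sqrt(145) ≈ 12.042)
(-3971 - 814)/(f - 4053) = (-3971 - 814)/(sqrt(145) - 4053) = -4785/(-4053 + sqrt(145))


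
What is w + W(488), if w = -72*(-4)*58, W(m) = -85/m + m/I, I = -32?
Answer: 8144025/488 ≈ 16689.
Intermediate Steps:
W(m) = -85/m - m/32 (W(m) = -85/m + m/(-32) = -85/m + m*(-1/32) = -85/m - m/32)
w = 16704 (w = 288*58 = 16704)
w + W(488) = 16704 + (-85/488 - 1/32*488) = 16704 + (-85*1/488 - 61/4) = 16704 + (-85/488 - 61/4) = 16704 - 7527/488 = 8144025/488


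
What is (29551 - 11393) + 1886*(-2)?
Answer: 14386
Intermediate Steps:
(29551 - 11393) + 1886*(-2) = 18158 - 3772 = 14386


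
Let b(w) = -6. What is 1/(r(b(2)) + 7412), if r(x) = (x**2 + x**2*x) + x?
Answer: 1/7226 ≈ 0.00013839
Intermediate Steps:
r(x) = x + x**2 + x**3 (r(x) = (x**2 + x**3) + x = x + x**2 + x**3)
1/(r(b(2)) + 7412) = 1/(-6*(1 - 6 + (-6)**2) + 7412) = 1/(-6*(1 - 6 + 36) + 7412) = 1/(-6*31 + 7412) = 1/(-186 + 7412) = 1/7226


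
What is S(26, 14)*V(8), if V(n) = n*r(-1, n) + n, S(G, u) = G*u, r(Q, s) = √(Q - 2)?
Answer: 2912 + 2912*I*√3 ≈ 2912.0 + 5043.7*I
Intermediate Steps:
r(Q, s) = √(-2 + Q)
V(n) = n + I*n*√3 (V(n) = n*√(-2 - 1) + n = n*√(-3) + n = n*(I*√3) + n = I*n*√3 + n = n + I*n*√3)
S(26, 14)*V(8) = (26*14)*(8*(1 + I*√3)) = 364*(8 + 8*I*√3) = 2912 + 2912*I*√3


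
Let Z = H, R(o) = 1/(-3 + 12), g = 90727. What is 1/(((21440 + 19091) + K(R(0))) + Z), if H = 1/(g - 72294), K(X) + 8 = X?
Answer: 165897/6722662573 ≈ 2.4677e-5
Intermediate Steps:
R(o) = ⅑ (R(o) = 1/9 = ⅑)
K(X) = -8 + X
H = 1/18433 (H = 1/(90727 - 72294) = 1/18433 ≈ 5.4251e-5)
Z = 1/18433 ≈ 5.4251e-5
1/(((21440 + 19091) + K(R(0))) + Z) = 1/(((21440 + 19091) + (-8 + ⅑)) + 1/18433) = 1/((40531 - 71/9) + 1/18433) = 1/(364708/9 + 1/18433) = 1/(6722662573/165897) = 165897/6722662573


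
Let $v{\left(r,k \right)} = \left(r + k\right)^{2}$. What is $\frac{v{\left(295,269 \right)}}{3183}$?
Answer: $\frac{106032}{1061} \approx 99.936$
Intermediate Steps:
$v{\left(r,k \right)} = \left(k + r\right)^{2}$
$\frac{v{\left(295,269 \right)}}{3183} = \frac{\left(269 + 295\right)^{2}}{3183} = 564^{2} \cdot \frac{1}{3183} = 318096 \cdot \frac{1}{3183} = \frac{106032}{1061}$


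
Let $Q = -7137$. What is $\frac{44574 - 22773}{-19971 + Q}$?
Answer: $- \frac{7267}{9036} \approx -0.80423$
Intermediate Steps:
$\frac{44574 - 22773}{-19971 + Q} = \frac{44574 - 22773}{-19971 - 7137} = \frac{21801}{-27108} = 21801 \left(- \frac{1}{27108}\right) = - \frac{7267}{9036}$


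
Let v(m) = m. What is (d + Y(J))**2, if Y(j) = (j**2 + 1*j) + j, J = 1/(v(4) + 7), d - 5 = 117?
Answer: 218596225/14641 ≈ 14930.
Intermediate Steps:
d = 122 (d = 5 + 117 = 122)
J = 1/11 (J = 1/(4 + 7) = 1/11 ≈ 0.090909)
Y(j) = j**2 + 2*j (Y(j) = (j**2 + j) + j = (j + j**2) + j = j**2 + 2*j)
(d + Y(J))**2 = (122 + (2 + 1/11)/11)**2 = (122 + (1/11)*(23/11))**2 = (122 + 23/121)**2 = (14785/121)**2 = 218596225/14641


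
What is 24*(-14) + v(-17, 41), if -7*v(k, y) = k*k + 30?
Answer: -2671/7 ≈ -381.57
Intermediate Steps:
v(k, y) = -30/7 - k**2/7 (v(k, y) = -(k*k + 30)/7 = -(k**2 + 30)/7 = -(30 + k**2)/7 = -30/7 - k**2/7)
24*(-14) + v(-17, 41) = 24*(-14) + (-30/7 - 1/7*(-17)**2) = -336 + (-30/7 - 1/7*289) = -336 + (-30/7 - 289/7) = -336 - 319/7 = -2671/7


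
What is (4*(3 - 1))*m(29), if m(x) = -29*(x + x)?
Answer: -13456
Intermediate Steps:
m(x) = -58*x
(4*(3 - 1))*m(29) = (4*(3 - 1))*(-58*29) = (4*2)*(-1682) = 8*(-1682) = -13456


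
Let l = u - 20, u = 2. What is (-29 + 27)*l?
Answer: 36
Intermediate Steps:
l = -18 (l = 2 - 20 = -18)
(-29 + 27)*l = (-29 + 27)*(-18) = -2*(-18) = 36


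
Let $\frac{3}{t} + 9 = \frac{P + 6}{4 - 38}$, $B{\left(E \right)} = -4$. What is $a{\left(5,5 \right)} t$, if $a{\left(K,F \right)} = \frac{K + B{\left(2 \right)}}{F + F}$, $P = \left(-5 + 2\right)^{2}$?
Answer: $- \frac{17}{535} \approx -0.031776$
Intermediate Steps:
$P = 9$ ($P = \left(-3\right)^{2} = 9$)
$a{\left(K,F \right)} = \frac{-4 + K}{2 F}$ ($a{\left(K,F \right)} = \frac{K - 4}{F + F} = \frac{-4 + K}{2 F}$)
$t = - \frac{34}{107}$ ($t = \frac{3}{-9 + \frac{9 + 6}{4 - 38}} = \frac{3}{-9 + \frac{15}{-34}} = \frac{3}{-9 + 15 \left(- \frac{1}{34}\right)} = \frac{3}{-9 - \frac{15}{34}} = \frac{3}{- \frac{321}{34}} = 3 \left(- \frac{34}{321}\right) = - \frac{34}{107} \approx -0.31776$)
$a{\left(5,5 \right)} t = \frac{-4 + 5}{2 \cdot 5} \left(- \frac{34}{107}\right) = \frac{1}{2} \cdot \frac{1}{5} \cdot 1 \left(- \frac{34}{107}\right) = \frac{1}{10} \left(- \frac{34}{107}\right) = - \frac{17}{535}$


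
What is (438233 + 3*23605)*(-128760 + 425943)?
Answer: 151280411784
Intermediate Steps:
(438233 + 3*23605)*(-128760 + 425943) = (438233 + 70815)*297183 = 509048*297183 = 151280411784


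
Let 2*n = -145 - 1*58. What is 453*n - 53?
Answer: -92065/2 ≈ -46033.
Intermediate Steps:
n = -203/2 (n = (-145 - 1*58)/2 = (-145 - 58)/2 = (½)*(-203) = -203/2 ≈ -101.50)
453*n - 53 = 453*(-203/2) - 53 = -91959/2 - 53 = -92065/2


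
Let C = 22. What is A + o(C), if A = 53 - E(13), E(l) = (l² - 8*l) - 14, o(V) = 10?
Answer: 12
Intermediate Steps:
E(l) = -14 + l² - 8*l
A = 2 (A = 53 - (-14 + 13² - 8*13) = 53 - (-14 + 169 - 104) = 53 - 1*51 = 53 - 51 = 2)
A + o(C) = 2 + 10 = 12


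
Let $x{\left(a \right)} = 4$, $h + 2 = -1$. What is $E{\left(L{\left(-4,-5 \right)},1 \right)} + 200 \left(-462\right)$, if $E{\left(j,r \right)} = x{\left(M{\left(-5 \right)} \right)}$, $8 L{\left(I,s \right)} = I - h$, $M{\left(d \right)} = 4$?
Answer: $-92396$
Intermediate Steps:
$h = -3$ ($h = -2 - 1 = -3$)
$L{\left(I,s \right)} = \frac{3}{8} + \frac{I}{8}$ ($L{\left(I,s \right)} = \frac{I - -3}{8} = \frac{I + 3}{8} = \frac{3 + I}{8} = \frac{3}{8} + \frac{I}{8}$)
$E{\left(j,r \right)} = 4$
$E{\left(L{\left(-4,-5 \right)},1 \right)} + 200 \left(-462\right) = 4 + 200 \left(-462\right) = 4 - 92400 = -92396$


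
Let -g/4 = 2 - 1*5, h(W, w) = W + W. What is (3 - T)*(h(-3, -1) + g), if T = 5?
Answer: -12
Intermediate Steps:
h(W, w) = 2*W
g = 12 (g = -4*(2 - 1*5) = -4*(2 - 5) = -4*(-3) = 12)
(3 - T)*(h(-3, -1) + g) = (3 - 1*5)*(2*(-3) + 12) = (3 - 5)*(-6 + 12) = -2*6 = -12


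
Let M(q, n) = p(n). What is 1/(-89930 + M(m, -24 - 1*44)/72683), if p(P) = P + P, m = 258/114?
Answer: -72683/6536382326 ≈ -1.1120e-5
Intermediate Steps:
m = 43/19 (m = 258*(1/114) = 43/19 ≈ 2.2632)
p(P) = 2*P
M(q, n) = 2*n
1/(-89930 + M(m, -24 - 1*44)/72683) = 1/(-89930 + (2*(-24 - 1*44))/72683) = 1/(-89930 + (2*(-24 - 44))*(1/72683)) = 1/(-89930 + (2*(-68))*(1/72683)) = 1/(-89930 - 136*1/72683) = 1/(-89930 - 136/72683) = 1/(-6536382326/72683) = -72683/6536382326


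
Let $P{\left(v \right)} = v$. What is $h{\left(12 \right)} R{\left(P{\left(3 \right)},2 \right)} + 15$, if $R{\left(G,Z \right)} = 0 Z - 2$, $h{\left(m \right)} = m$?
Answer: $-9$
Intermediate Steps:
$R{\left(G,Z \right)} = -2$ ($R{\left(G,Z \right)} = 0 - 2 = -2$)
$h{\left(12 \right)} R{\left(P{\left(3 \right)},2 \right)} + 15 = 12 \left(-2\right) + 15 = -24 + 15 = -9$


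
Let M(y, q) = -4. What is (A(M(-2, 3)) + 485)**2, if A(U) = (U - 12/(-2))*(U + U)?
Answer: 219961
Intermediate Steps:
A(U) = 2*U*(6 + U) (A(U) = (U - 12*(-1/2))*(2*U) = (U + 6)*(2*U) = (6 + U)*(2*U) = 2*U*(6 + U))
(A(M(-2, 3)) + 485)**2 = (2*(-4)*(6 - 4) + 485)**2 = (2*(-4)*2 + 485)**2 = (-16 + 485)**2 = 469**2 = 219961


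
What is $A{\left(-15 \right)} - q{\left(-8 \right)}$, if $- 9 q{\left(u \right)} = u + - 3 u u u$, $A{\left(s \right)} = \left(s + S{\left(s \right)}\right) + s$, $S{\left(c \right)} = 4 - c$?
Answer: $\frac{1429}{9} \approx 158.78$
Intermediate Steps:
$A{\left(s \right)} = 4 + s$ ($A{\left(s \right)} = \left(s - \left(-4 + s\right)\right) + s = 4 + s$)
$q{\left(u \right)} = - \frac{u}{9} + \frac{u^{3}}{3}$ ($q{\left(u \right)} = - \frac{u + - 3 u u u}{9} = - \frac{u + - 3 u^{2} u}{9} = - \frac{u - 3 u^{3}}{9} = - \frac{u}{9} + \frac{u^{3}}{3}$)
$A{\left(-15 \right)} - q{\left(-8 \right)} = \left(4 - 15\right) - \left(\left(- \frac{1}{9}\right) \left(-8\right) + \frac{\left(-8\right)^{3}}{3}\right) = -11 - \left(\frac{8}{9} + \frac{1}{3} \left(-512\right)\right) = -11 - \left(\frac{8}{9} - \frac{512}{3}\right) = -11 - - \frac{1528}{9} = -11 + \frac{1528}{9} = \frac{1429}{9}$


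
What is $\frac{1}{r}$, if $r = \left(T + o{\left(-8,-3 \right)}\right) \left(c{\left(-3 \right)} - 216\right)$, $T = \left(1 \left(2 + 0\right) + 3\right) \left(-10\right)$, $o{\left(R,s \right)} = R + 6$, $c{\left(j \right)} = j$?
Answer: $\frac{1}{11388} \approx 8.7812 \cdot 10^{-5}$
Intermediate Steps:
$o{\left(R,s \right)} = 6 + R$
$T = -50$ ($T = \left(1 \cdot 2 + 3\right) \left(-10\right) = \left(2 + 3\right) \left(-10\right) = 5 \left(-10\right) = -50$)
$r = 11388$ ($r = \left(-50 + \left(6 - 8\right)\right) \left(-3 - 216\right) = \left(-50 - 2\right) \left(-219\right) = \left(-52\right) \left(-219\right) = 11388$)
$\frac{1}{r} = \frac{1}{11388}$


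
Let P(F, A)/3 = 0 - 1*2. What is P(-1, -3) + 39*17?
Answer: 657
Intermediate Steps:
P(F, A) = -6 (P(F, A) = 3*(0 - 1*2) = 3*(0 - 2) = 3*(-2) = -6)
P(-1, -3) + 39*17 = -6 + 39*17 = -6 + 663 = 657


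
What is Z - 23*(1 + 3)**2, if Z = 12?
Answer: -356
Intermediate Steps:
Z - 23*(1 + 3)**2 = 12 - 23*(1 + 3)**2 = 12 - 23*4**2 = 12 - 23*16 = 12 - 368 = -356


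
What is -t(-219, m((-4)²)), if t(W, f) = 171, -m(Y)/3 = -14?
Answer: -171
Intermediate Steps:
m(Y) = 42 (m(Y) = -3*(-14) = 42)
-t(-219, m((-4)²)) = -1*171 = -171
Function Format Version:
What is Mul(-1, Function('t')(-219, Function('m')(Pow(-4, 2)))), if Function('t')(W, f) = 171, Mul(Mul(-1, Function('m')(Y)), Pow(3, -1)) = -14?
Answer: -171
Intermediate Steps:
Function('m')(Y) = 42 (Function('m')(Y) = Mul(-3, -14) = 42)
Mul(-1, Function('t')(-219, Function('m')(Pow(-4, 2)))) = Mul(-1, 171) = -171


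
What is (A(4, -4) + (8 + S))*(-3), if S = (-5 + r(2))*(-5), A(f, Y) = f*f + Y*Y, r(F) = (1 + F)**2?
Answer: -60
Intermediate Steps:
A(f, Y) = Y**2 + f**2 (A(f, Y) = f**2 + Y**2 = Y**2 + f**2)
S = -20 (S = (-5 + (1 + 2)**2)*(-5) = (-5 + 3**2)*(-5) = (-5 + 9)*(-5) = 4*(-5) = -20)
(A(4, -4) + (8 + S))*(-3) = (((-4)**2 + 4**2) + (8 - 20))*(-3) = ((16 + 16) - 12)*(-3) = (32 - 12)*(-3) = 20*(-3) = -60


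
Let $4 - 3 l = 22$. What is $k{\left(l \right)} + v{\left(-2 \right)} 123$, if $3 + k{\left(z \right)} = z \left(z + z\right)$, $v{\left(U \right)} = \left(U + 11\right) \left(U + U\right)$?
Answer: $-4359$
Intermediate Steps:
$l = -6$ ($l = \frac{4}{3} - \frac{22}{3} = -6$)
$v{\left(U \right)} = 2 U \left(11 + U\right)$ ($v{\left(U \right)} = \left(11 + U\right) 2 U = 2 U \left(11 + U\right)$)
$k{\left(z \right)} = -3 + 2 z^{2}$ ($k{\left(z \right)} = -3 + z \left(z + z\right) = -3 + z 2 z = -3 + 2 z^{2}$)
$k{\left(l \right)} + v{\left(-2 \right)} 123 = \left(-3 + 2 \left(-6\right)^{2}\right) + 2 \left(-2\right) \left(11 - 2\right) 123 = \left(-3 + 2 \cdot 36\right) + 2 \left(-2\right) 9 \cdot 123 = \left(-3 + 72\right) - 4428 = 69 - 4428 = -4359$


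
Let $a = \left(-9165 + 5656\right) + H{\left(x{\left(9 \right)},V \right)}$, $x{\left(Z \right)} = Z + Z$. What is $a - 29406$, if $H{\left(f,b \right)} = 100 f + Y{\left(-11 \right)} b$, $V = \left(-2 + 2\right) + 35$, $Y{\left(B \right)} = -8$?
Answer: $-31395$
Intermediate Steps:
$x{\left(Z \right)} = 2 Z$
$V = 35$ ($V = 0 + 35 = 35$)
$H{\left(f,b \right)} = - 8 b + 100 f$ ($H{\left(f,b \right)} = 100 f - 8 b = - 8 b + 100 f$)
$a = -1989$ ($a = \left(-9165 + 5656\right) + \left(\left(-8\right) 35 + 100 \cdot 2 \cdot 9\right) = -3509 + \left(-280 + 100 \cdot 18\right) = -3509 + \left(-280 + 1800\right) = -3509 + 1520 = -1989$)
$a - 29406 = -1989 - 29406 = -31395$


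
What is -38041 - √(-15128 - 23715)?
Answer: -38041 - I*√38843 ≈ -38041.0 - 197.09*I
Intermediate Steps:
-38041 - √(-15128 - 23715) = -38041 - √(-38843) = -38041 - I*√38843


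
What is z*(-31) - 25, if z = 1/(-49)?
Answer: -1194/49 ≈ -24.367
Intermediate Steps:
z = -1/49 ≈ -0.020408
z*(-31) - 25 = -1/49*(-31) - 25 = 31/49 - 25 = -1194/49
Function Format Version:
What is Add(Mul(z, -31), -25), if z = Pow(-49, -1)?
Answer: Rational(-1194, 49) ≈ -24.367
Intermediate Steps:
z = Rational(-1, 49) ≈ -0.020408
Add(Mul(z, -31), -25) = Add(Mul(Rational(-1, 49), -31), -25) = Add(Rational(31, 49), -25) = Rational(-1194, 49)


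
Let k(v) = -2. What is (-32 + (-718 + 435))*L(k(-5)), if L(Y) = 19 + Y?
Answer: -5355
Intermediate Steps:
(-32 + (-718 + 435))*L(k(-5)) = (-32 + (-718 + 435))*(19 - 2) = (-32 - 283)*17 = -315*17 = -5355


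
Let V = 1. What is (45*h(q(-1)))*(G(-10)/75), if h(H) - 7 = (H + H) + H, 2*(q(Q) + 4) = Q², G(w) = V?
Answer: -21/10 ≈ -2.1000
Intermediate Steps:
G(w) = 1
q(Q) = -4 + Q²/2
h(H) = 7 + 3*H (h(H) = 7 + ((H + H) + H) = 7 + (2*H + H) = 7 + 3*H)
(45*h(q(-1)))*(G(-10)/75) = (45*(7 + 3*(-4 + (½)*(-1)²)))*(1/75) = (45*(7 + 3*(-4 + (½)*1)))*(1*(1/75)) = (45*(7 + 3*(-4 + ½)))*(1/75) = (45*(7 + 3*(-7/2)))*(1/75) = (45*(7 - 21/2))*(1/75) = (45*(-7/2))*(1/75) = -315/2*1/75 = -21/10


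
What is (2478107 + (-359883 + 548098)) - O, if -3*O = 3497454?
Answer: 3832140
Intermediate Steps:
O = -1165818 (O = -1/3*3497454 = -1165818)
(2478107 + (-359883 + 548098)) - O = (2478107 + (-359883 + 548098)) - 1*(-1165818) = (2478107 + 188215) + 1165818 = 2666322 + 1165818 = 3832140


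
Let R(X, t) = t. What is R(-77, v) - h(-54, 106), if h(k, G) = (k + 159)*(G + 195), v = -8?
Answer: -31613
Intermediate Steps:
h(k, G) = (159 + k)*(195 + G)
R(-77, v) - h(-54, 106) = -8 - (31005 + 159*106 + 195*(-54) + 106*(-54)) = -8 - (31005 + 16854 - 10530 - 5724) = -8 - 1*31605 = -8 - 31605 = -31613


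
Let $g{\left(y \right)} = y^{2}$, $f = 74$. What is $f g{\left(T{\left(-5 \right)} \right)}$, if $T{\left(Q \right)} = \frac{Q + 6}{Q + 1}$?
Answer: $\frac{37}{8} \approx 4.625$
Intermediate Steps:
$T{\left(Q \right)} = \frac{6 + Q}{1 + Q}$
$f g{\left(T{\left(-5 \right)} \right)} = 74 \left(\frac{6 - 5}{1 - 5}\right)^{2} = 74 \left(\frac{1}{-4} \cdot 1\right)^{2} = 74 \left(\left(- \frac{1}{4}\right) 1\right)^{2} = 74 \left(- \frac{1}{4}\right)^{2} = 74 \cdot \frac{1}{16} = \frac{37}{8}$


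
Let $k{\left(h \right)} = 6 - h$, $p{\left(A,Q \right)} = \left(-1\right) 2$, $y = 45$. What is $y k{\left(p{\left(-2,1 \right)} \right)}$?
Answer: $360$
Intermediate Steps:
$p{\left(A,Q \right)} = -2$
$y k{\left(p{\left(-2,1 \right)} \right)} = 45 \left(6 - -2\right) = 45 \left(6 + 2\right) = 45 \cdot 8 = 360$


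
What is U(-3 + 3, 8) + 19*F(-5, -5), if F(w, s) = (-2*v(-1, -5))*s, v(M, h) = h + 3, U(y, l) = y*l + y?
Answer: -380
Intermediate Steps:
U(y, l) = y + l*y (U(y, l) = l*y + y = y + l*y)
v(M, h) = 3 + h
F(w, s) = 4*s (F(w, s) = (-2*(3 - 5))*s = (-2*(-2))*s = 4*s)
U(-3 + 3, 8) + 19*F(-5, -5) = (-3 + 3)*(1 + 8) + 19*(4*(-5)) = 0*9 + 19*(-20) = 0 - 380 = -380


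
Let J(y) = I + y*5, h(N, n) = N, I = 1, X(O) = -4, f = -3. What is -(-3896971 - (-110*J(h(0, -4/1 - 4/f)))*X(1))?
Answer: 3897411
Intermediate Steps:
J(y) = 1 + 5*y (J(y) = 1 + y*5 = 1 + 5*y)
-(-3896971 - (-110*J(h(0, -4/1 - 4/f)))*X(1)) = -(-3896971 - (-110*(1 + 5*0))*(-4)) = -(-3896971 - (-110*(1 + 0))*(-4)) = -(-3896971 - (-110*1)*(-4)) = -(-3896971 - (-110)*(-4)) = -(-3896971 - 1*440) = -(-3896971 - 440) = -1*(-3897411) = 3897411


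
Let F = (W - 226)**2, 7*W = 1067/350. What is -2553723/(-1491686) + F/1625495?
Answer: 38559767771712213/22119195482912500 ≈ 1.7433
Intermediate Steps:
W = 1067/2450 (W = (1067/350)/7 = (1067*(1/350))/7 = (1/7)*(1067/350) = 1067/2450 ≈ 0.43551)
F = 305403232689/6002500 (F = (1067/2450 - 226)**2 = (-552633/2450)**2 = 305403232689/6002500 ≈ 50879.)
-2553723/(-1491686) + F/1625495 = -2553723/(-1491686) + (305403232689/6002500)/1625495 = -2553723*(-1/1491686) + (305403232689/6002500)*(1/1625495) = 2553723/1491686 + 305403232689/9757033737500 = 38559767771712213/22119195482912500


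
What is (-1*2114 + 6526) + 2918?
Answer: 7330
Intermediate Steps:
(-1*2114 + 6526) + 2918 = (-2114 + 6526) + 2918 = 4412 + 2918 = 7330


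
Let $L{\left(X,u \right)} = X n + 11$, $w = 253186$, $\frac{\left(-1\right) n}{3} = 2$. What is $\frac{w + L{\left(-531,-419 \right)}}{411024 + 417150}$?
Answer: $\frac{85461}{276058} \approx 0.30958$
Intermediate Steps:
$n = -6$ ($n = \left(-3\right) 2 = -6$)
$L{\left(X,u \right)} = 11 - 6 X$ ($L{\left(X,u \right)} = X \left(-6\right) + 11 = - 6 X + 11 = 11 - 6 X$)
$\frac{w + L{\left(-531,-419 \right)}}{411024 + 417150} = \frac{253186 + \left(11 - -3186\right)}{411024 + 417150} = \frac{253186 + \left(11 + 3186\right)}{828174} = \left(253186 + 3197\right) \frac{1}{828174} = 256383 \cdot \frac{1}{828174} = \frac{85461}{276058}$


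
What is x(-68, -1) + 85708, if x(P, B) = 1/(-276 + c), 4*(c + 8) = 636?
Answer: 10713499/125 ≈ 85708.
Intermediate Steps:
c = 151 (c = -8 + (¼)*636 = -8 + 159 = 151)
x(P, B) = -1/125 (x(P, B) = 1/(-276 + 151) = 1/(-125) = -1/125)
x(-68, -1) + 85708 = -1/125 + 85708 = 10713499/125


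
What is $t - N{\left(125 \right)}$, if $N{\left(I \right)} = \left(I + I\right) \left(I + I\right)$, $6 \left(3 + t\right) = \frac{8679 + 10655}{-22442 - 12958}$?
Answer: $- \frac{6637828267}{106200} \approx -62503.0$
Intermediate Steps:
$t = - \frac{328267}{106200}$ ($t = -3 + \frac{\left(8679 + 10655\right) \frac{1}{-22442 - 12958}}{6} = -3 + \frac{19334 \frac{1}{-35400}}{6} = -3 + \frac{19334 \left(- \frac{1}{35400}\right)}{6} = -3 + \frac{1}{6} \left(- \frac{9667}{17700}\right) = -3 - \frac{9667}{106200} = - \frac{328267}{106200} \approx -3.091$)
$N{\left(I \right)} = 4 I^{2}$ ($N{\left(I \right)} = 2 I 2 I = 4 I^{2}$)
$t - N{\left(125 \right)} = - \frac{328267}{106200} - 4 \cdot 125^{2} = - \frac{328267}{106200} - 4 \cdot 15625 = - \frac{328267}{106200} - 62500 = - \frac{6637828267}{106200}$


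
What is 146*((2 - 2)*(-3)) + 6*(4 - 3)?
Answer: 6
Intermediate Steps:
146*((2 - 2)*(-3)) + 6*(4 - 3) = 146*(0*(-3)) + 6*1 = 146*0 + 6 = 0 + 6 = 6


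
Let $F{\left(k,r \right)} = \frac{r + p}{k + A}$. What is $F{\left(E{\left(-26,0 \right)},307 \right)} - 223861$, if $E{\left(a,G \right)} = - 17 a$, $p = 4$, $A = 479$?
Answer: $- \frac{206175670}{921} \approx -2.2386 \cdot 10^{5}$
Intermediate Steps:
$F{\left(k,r \right)} = \frac{4 + r}{479 + k}$ ($F{\left(k,r \right)} = \frac{r + 4}{k + 479} = \frac{4 + r}{479 + k}$)
$F{\left(E{\left(-26,0 \right)},307 \right)} - 223861 = \frac{4 + 307}{479 - -442} - 223861 = \frac{1}{479 + 442} \cdot 311 - 223861 = \frac{1}{921} \cdot 311 - 223861 = \frac{311}{921} - 223861 = - \frac{206175670}{921}$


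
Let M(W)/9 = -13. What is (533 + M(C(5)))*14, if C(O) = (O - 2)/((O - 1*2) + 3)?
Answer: 5824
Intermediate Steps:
C(O) = (-2 + O)/(1 + O) (C(O) = (-2 + O)/((O - 2) + 3) = (-2 + O)/((-2 + O) + 3) = (-2 + O)/(1 + O))
M(W) = -117 (M(W) = 9*(-13) = -117)
(533 + M(C(5)))*14 = (533 - 117)*14 = 416*14 = 5824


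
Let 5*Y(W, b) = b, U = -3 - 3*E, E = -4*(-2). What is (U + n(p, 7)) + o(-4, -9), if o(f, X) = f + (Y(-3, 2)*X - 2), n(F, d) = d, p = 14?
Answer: -148/5 ≈ -29.600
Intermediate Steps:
E = 8
U = -27 (U = -3 - 3*8 = -3 - 24 = -27)
Y(W, b) = b/5
o(f, X) = -2 + f + 2*X/5 (o(f, X) = f + (((1/5)*2)*X - 2) = f + (2*X/5 - 2) = f + (-2 + 2*X/5) = -2 + f + 2*X/5)
(U + n(p, 7)) + o(-4, -9) = (-27 + 7) + (-2 - 4 + (2/5)*(-9)) = -20 + (-2 - 4 - 18/5) = -20 - 48/5 = -148/5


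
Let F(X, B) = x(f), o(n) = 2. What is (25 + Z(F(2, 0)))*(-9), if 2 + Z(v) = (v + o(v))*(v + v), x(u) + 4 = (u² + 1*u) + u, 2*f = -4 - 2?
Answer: -189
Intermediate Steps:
f = -3 (f = (-4 - 2)/2 = (½)*(-6) = -3)
x(u) = -4 + u² + 2*u (x(u) = -4 + ((u² + 1*u) + u) = -4 + ((u² + u) + u) = -4 + ((u + u²) + u) = -4 + (u² + 2*u) = -4 + u² + 2*u)
F(X, B) = -1 (F(X, B) = -4 + (-3)² + 2*(-3) = -4 + 9 - 6 = -1)
Z(v) = -2 + 2*v*(2 + v) (Z(v) = -2 + (v + 2)*(v + v) = -2 + (2 + v)*(2*v) = -2 + 2*v*(2 + v))
(25 + Z(F(2, 0)))*(-9) = (25 + (-2 + 2*(-1)² + 4*(-1)))*(-9) = (25 + (-2 + 2*1 - 4))*(-9) = (25 + (-2 + 2 - 4))*(-9) = (25 - 4)*(-9) = 21*(-9) = -189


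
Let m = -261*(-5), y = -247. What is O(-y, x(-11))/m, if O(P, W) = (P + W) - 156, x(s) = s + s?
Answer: 23/435 ≈ 0.052874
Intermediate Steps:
x(s) = 2*s
O(P, W) = -156 + P + W
m = 1305
O(-y, x(-11))/m = (-156 - 1*(-247) + 2*(-11))/1305 = (-156 + 247 - 22)*(1/1305) = 69*(1/1305) = 23/435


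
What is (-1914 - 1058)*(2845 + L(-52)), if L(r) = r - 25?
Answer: -8226496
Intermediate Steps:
L(r) = -25 + r
(-1914 - 1058)*(2845 + L(-52)) = (-1914 - 1058)*(2845 + (-25 - 52)) = -2972*(2845 - 77) = -2972*2768 = -8226496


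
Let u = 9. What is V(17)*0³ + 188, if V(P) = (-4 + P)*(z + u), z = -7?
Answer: 188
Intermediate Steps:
V(P) = -8 + 2*P (V(P) = (-4 + P)*(-7 + 9) = (-4 + P)*2 = -8 + 2*P)
V(17)*0³ + 188 = (-8 + 2*17)*0³ + 188 = (-8 + 34)*0 + 188 = 26*0 + 188 = 0 + 188 = 188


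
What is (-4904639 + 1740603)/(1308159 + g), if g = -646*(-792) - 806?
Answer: -3164036/1818985 ≈ -1.7395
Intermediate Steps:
g = 510826 (g = 511632 - 806 = 510826)
(-4904639 + 1740603)/(1308159 + g) = (-4904639 + 1740603)/(1308159 + 510826) = -3164036/1818985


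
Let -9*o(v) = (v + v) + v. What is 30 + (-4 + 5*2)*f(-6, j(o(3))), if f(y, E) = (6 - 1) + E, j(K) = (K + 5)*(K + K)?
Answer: 12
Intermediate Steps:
o(v) = -v/3 (o(v) = -((v + v) + v)/9 = -(2*v + v)/9 = -v/3)
j(K) = 2*K*(5 + K) (j(K) = (5 + K)*(2*K) = 2*K*(5 + K))
f(y, E) = 5 + E
30 + (-4 + 5*2)*f(-6, j(o(3))) = 30 + (-4 + 5*2)*(5 + 2*(-⅓*3)*(5 - ⅓*3)) = 30 + (-4 + 10)*(5 + 2*(-1)*(5 - 1)) = 30 + 6*(5 + 2*(-1)*4) = 30 + 6*(5 - 8) = 30 + 6*(-3) = 30 - 18 = 12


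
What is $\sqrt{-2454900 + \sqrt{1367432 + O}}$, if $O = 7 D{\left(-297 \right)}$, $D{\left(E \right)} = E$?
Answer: $\sqrt{-2454900 + \sqrt{1365353}} \approx 1566.4 i$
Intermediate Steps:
$O = -2079$ ($O = 7 \left(-297\right) = -2079$)
$\sqrt{-2454900 + \sqrt{1367432 + O}} = \sqrt{-2454900 + \sqrt{1367432 - 2079}} = \sqrt{-2454900 + \sqrt{1365353}}$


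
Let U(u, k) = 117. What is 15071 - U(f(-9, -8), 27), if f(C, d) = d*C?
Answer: 14954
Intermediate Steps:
f(C, d) = C*d
15071 - U(f(-9, -8), 27) = 15071 - 1*117 = 15071 - 117 = 14954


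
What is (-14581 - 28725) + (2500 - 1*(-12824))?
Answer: -27982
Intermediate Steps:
(-14581 - 28725) + (2500 - 1*(-12824)) = -43306 + (2500 + 12824) = -43306 + 15324 = -27982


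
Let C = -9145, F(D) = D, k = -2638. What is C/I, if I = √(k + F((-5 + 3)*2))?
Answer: 9145*I*√2642/2642 ≈ 177.92*I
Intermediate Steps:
I = I*√2642 (I = √(-2638 + (-5 + 3)*2) = √(-2638 - 2*2) = √(-2638 - 4) = √(-2642) = I*√2642 ≈ 51.4*I)
C/I = -9145*(-I*√2642/2642) = -(-9145)*I*√2642/2642 = 9145*I*√2642/2642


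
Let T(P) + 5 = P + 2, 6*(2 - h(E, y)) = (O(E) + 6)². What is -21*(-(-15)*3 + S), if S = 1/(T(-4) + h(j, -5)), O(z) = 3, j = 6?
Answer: -34923/37 ≈ -943.87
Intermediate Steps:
h(E, y) = -23/2 (h(E, y) = 2 - (3 + 6)²/6 = 2 - ⅙*9² = 2 - ⅙*81 = 2 - 27/2 = -23/2)
T(P) = -3 + P (T(P) = -5 + (P + 2) = -5 + (2 + P) = -3 + P)
S = -2/37 (S = 1/((-3 - 4) - 23/2) = 1/(-7 - 23/2) = 1/(-37/2) = -2/37 ≈ -0.054054)
-21*(-(-15)*3 + S) = -21*(-(-15)*3 - 2/37) = -21*(-5*(-9) - 2/37) = -21*(45 - 2/37) = -21*1663/37 = -34923/37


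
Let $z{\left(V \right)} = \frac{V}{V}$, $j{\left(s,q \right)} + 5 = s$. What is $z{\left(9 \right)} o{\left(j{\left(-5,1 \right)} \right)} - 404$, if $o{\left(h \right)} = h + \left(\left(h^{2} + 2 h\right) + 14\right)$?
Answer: $-320$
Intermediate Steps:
$j{\left(s,q \right)} = -5 + s$
$z{\left(V \right)} = 1$
$o{\left(h \right)} = 14 + h^{2} + 3 h$ ($o{\left(h \right)} = h + \left(14 + h^{2} + 2 h\right) = 14 + h^{2} + 3 h$)
$z{\left(9 \right)} o{\left(j{\left(-5,1 \right)} \right)} - 404 = 1 \left(14 + \left(-5 - 5\right)^{2} + 3 \left(-5 - 5\right)\right) - 404 = 1 \left(14 + \left(-10\right)^{2} + 3 \left(-10\right)\right) - 404 = 1 \left(14 + 100 - 30\right) - 404 = 1 \cdot 84 - 404 = 84 - 404 = -320$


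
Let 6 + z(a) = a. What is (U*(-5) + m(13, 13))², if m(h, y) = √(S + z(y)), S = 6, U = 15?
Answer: (75 - √13)² ≈ 5097.2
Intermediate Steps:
z(a) = -6 + a
m(h, y) = √y (m(h, y) = √(6 + (-6 + y)) = √y)
(U*(-5) + m(13, 13))² = (15*(-5) + √13)² = (-75 + √13)²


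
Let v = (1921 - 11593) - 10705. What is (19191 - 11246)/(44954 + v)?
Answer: 1135/3511 ≈ 0.32327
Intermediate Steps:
v = -20377 (v = -9672 - 10705 = -20377)
(19191 - 11246)/(44954 + v) = (19191 - 11246)/(44954 - 20377) = 7945/24577 = 7945*(1/24577) = 1135/3511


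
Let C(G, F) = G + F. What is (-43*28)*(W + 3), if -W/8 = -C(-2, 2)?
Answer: -3612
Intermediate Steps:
C(G, F) = F + G
W = 0 (W = -(-8)*(2 - 2) = -(-8)*0 = -8*0 = 0)
(-43*28)*(W + 3) = (-43*28)*(0 + 3) = -1204*3 = -3612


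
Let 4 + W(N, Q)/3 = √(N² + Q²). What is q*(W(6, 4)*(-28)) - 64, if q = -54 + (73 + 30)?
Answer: 16400 - 8232*√13 ≈ -13281.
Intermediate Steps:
W(N, Q) = -12 + 3*√(N² + Q²)
q = 49 (q = -54 + 103 = 49)
q*(W(6, 4)*(-28)) - 64 = 49*((-12 + 3*√(6² + 4²))*(-28)) - 64 = 49*((-12 + 3*√(36 + 16))*(-28)) - 64 = 49*((-12 + 3*√52)*(-28)) - 64 = 49*((-12 + 3*(2*√13))*(-28)) - 64 = 49*((-12 + 6*√13)*(-28)) - 64 = 49*(336 - 168*√13) - 64 = (16464 - 8232*√13) - 64 = 16400 - 8232*√13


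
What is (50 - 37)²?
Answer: 169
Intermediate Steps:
(50 - 37)² = 13² = 169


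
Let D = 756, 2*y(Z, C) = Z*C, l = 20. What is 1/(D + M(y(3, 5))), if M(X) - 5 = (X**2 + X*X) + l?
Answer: 2/1787 ≈ 0.0011192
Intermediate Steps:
y(Z, C) = C*Z/2 (y(Z, C) = (Z*C)/2 = (C*Z)/2 = C*Z/2)
M(X) = 25 + 2*X**2 (M(X) = 5 + ((X**2 + X*X) + 20) = 5 + ((X**2 + X**2) + 20) = 5 + (2*X**2 + 20) = 5 + (20 + 2*X**2) = 25 + 2*X**2)
1/(D + M(y(3, 5))) = 1/(756 + (25 + 2*((1/2)*5*3)**2)) = 1/(756 + (25 + 2*(15/2)**2)) = 1/(756 + (25 + 2*(225/4))) = 1/(756 + (25 + 225/2)) = 1/(756 + 275/2) = 1/(1787/2) = 2/1787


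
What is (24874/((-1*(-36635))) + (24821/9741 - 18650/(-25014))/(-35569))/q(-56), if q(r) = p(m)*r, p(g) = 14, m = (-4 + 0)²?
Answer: -1056609649244201/1220226452172872760 ≈ -0.00086591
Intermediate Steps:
m = 16 (m = (-4)² = 16)
q(r) = 14*r
(24874/((-1*(-36635))) + (24821/9741 - 18650/(-25014))/(-35569))/q(-56) = (24874/((-1*(-36635))) + (24821/9741 - 18650/(-25014))/(-35569))/((14*(-56))) = (24874/36635 + (24821*(1/9741) - 18650*(-1/25014))*(-1/35569))/(-784) = (24874*(1/36635) + (24821/9741 + 9325/12507)*(-1/35569))*(-1/784) = (24874/36635 + (133757024/40610229)*(-1/35569))*(-1/784) = (24874/36635 - 133757024/1444465235301)*(-1/784) = (2113219298488402/3112822582073655)*(-1/784) = -1056609649244201/1220226452172872760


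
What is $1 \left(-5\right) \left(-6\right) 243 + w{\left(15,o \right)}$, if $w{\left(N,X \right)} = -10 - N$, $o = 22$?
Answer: $7265$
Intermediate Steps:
$1 \left(-5\right) \left(-6\right) 243 + w{\left(15,o \right)} = 1 \left(-5\right) \left(-6\right) 243 - 25 = \left(-5\right) \left(-6\right) 243 - 25 = 30 \cdot 243 - 25 = 7290 - 25 = 7265$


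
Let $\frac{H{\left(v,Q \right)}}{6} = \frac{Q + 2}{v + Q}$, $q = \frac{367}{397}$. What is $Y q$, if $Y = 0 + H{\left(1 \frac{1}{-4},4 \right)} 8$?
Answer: $\frac{140928}{1985} \approx 70.996$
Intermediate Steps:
$q = \frac{367}{397}$ ($q = 367 \cdot \frac{1}{397} = \frac{367}{397} \approx 0.92443$)
$H{\left(v,Q \right)} = \frac{6 \left(2 + Q\right)}{Q + v}$ ($H{\left(v,Q \right)} = 6 \frac{Q + 2}{v + Q} = 6 \frac{2 + Q}{Q + v} = \frac{6 \left(2 + Q\right)}{Q + v}$)
$Y = \frac{384}{5}$ ($Y = 0 + \frac{6 \left(2 + 4\right)}{4 + 1 \frac{1}{-4}} \cdot 8 = 0 + 6 \frac{1}{4 + 1 \left(- \frac{1}{4}\right)} 6 \cdot 8 = 0 + 6 \frac{1}{4 - \frac{1}{4}} \cdot 6 \cdot 8 = 0 + 6 \frac{1}{\frac{15}{4}} \cdot 6 \cdot 8 = 0 + 6 \cdot \frac{4}{15} \cdot 6 \cdot 8 = 0 + \frac{48}{5} \cdot 8 = 0 + \frac{384}{5} = \frac{384}{5} \approx 76.8$)
$Y q = \frac{384}{5} \cdot \frac{367}{397} = \frac{140928}{1985}$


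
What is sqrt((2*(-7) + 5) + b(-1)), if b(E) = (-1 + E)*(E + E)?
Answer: I*sqrt(5) ≈ 2.2361*I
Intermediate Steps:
b(E) = 2*E*(-1 + E) (b(E) = (-1 + E)*(2*E) = 2*E*(-1 + E))
sqrt((2*(-7) + 5) + b(-1)) = sqrt((2*(-7) + 5) + 2*(-1)*(-1 - 1)) = sqrt((-14 + 5) + 2*(-1)*(-2)) = sqrt(-9 + 4) = sqrt(-5) = I*sqrt(5)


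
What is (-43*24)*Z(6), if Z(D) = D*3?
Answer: -18576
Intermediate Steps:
Z(D) = 3*D
(-43*24)*Z(6) = (-43*24)*(3*6) = -1032*18 = -18576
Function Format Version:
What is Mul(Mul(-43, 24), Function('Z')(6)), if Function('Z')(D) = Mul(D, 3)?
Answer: -18576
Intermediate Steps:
Function('Z')(D) = Mul(3, D)
Mul(Mul(-43, 24), Function('Z')(6)) = Mul(Mul(-43, 24), Mul(3, 6)) = Mul(-1032, 18) = -18576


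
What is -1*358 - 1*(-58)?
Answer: -300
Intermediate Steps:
-1*358 - 1*(-58) = -358 + 58 = -300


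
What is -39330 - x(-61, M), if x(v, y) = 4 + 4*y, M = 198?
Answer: -40126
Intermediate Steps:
-39330 - x(-61, M) = -39330 - (4 + 4*198) = -39330 - (4 + 792) = -39330 - 1*796 = -39330 - 796 = -40126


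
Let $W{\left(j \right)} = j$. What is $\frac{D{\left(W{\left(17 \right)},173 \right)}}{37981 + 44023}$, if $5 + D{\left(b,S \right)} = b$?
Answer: $\frac{3}{20501} \approx 0.00014633$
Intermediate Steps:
$D{\left(b,S \right)} = -5 + b$
$\frac{D{\left(W{\left(17 \right)},173 \right)}}{37981 + 44023} = \frac{-5 + 17}{37981 + 44023} = \frac{12}{82004} = 12 \cdot \frac{1}{82004} = \frac{3}{20501}$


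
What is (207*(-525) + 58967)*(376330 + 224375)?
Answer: -29859844140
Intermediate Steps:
(207*(-525) + 58967)*(376330 + 224375) = (-108675 + 58967)*600705 = -49708*600705 = -29859844140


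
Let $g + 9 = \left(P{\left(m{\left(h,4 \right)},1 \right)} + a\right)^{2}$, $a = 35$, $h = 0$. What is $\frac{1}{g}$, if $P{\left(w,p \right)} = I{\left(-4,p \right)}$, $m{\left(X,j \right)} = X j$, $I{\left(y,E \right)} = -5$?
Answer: $\frac{1}{891} \approx 0.0011223$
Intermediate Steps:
$P{\left(w,p \right)} = -5$
$g = 891$ ($g = -9 + \left(-5 + 35\right)^{2} = -9 + 30^{2} = -9 + 900 = 891$)
$\frac{1}{g} = \frac{1}{891}$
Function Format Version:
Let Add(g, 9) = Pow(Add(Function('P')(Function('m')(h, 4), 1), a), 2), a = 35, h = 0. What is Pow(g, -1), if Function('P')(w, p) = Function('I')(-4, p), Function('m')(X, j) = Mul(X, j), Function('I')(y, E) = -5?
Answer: Rational(1, 891) ≈ 0.0011223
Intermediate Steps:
Function('P')(w, p) = -5
g = 891 (g = Add(-9, Pow(Add(-5, 35), 2)) = Add(-9, Pow(30, 2)) = Add(-9, 900) = 891)
Pow(g, -1) = Pow(891, -1) = Rational(1, 891)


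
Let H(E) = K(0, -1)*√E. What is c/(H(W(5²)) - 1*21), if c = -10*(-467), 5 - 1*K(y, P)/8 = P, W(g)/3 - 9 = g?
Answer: 32690/78189 + 74720*√102/78189 ≈ 10.070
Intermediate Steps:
W(g) = 27 + 3*g
K(y, P) = 40 - 8*P
H(E) = 48*√E (H(E) = (40 - 8*(-1))*√E = (40 + 8)*√E = 48*√E)
c = 4670
c/(H(W(5²)) - 1*21) = 4670/(48*√(27 + 3*5²) - 1*21) = 4670/(48*√(27 + 3*25) - 21) = 4670/(48*√(27 + 75) - 21) = 4670/(48*√102 - 21) = 4670/(-21 + 48*√102)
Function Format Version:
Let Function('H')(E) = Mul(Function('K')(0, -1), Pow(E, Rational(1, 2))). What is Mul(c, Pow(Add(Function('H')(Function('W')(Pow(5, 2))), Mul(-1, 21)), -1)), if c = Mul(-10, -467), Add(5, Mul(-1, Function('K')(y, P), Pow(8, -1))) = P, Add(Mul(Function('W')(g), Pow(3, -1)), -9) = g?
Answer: Add(Rational(32690, 78189), Mul(Rational(74720, 78189), Pow(102, Rational(1, 2)))) ≈ 10.070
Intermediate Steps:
Function('W')(g) = Add(27, Mul(3, g))
Function('K')(y, P) = Add(40, Mul(-8, P))
Function('H')(E) = Mul(48, Pow(E, Rational(1, 2))) (Function('H')(E) = Mul(Add(40, Mul(-8, -1)), Pow(E, Rational(1, 2))) = Mul(Add(40, 8), Pow(E, Rational(1, 2))) = Mul(48, Pow(E, Rational(1, 2))))
c = 4670
Mul(c, Pow(Add(Function('H')(Function('W')(Pow(5, 2))), Mul(-1, 21)), -1)) = Mul(4670, Pow(Add(Mul(48, Pow(Add(27, Mul(3, Pow(5, 2))), Rational(1, 2))), Mul(-1, 21)), -1)) = Mul(4670, Pow(Add(Mul(48, Pow(Add(27, Mul(3, 25)), Rational(1, 2))), -21), -1)) = Mul(4670, Pow(Add(Mul(48, Pow(Add(27, 75), Rational(1, 2))), -21), -1)) = Mul(4670, Pow(Add(Mul(48, Pow(102, Rational(1, 2))), -21), -1)) = Mul(4670, Pow(Add(-21, Mul(48, Pow(102, Rational(1, 2)))), -1))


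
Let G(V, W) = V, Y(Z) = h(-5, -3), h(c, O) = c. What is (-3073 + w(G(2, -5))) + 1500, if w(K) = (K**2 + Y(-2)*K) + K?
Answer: -1577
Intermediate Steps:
Y(Z) = -5
w(K) = K**2 - 4*K (w(K) = (K**2 - 5*K) + K = K**2 - 4*K)
(-3073 + w(G(2, -5))) + 1500 = (-3073 + 2*(-4 + 2)) + 1500 = (-3073 + 2*(-2)) + 1500 = (-3073 - 4) + 1500 = -3077 + 1500 = -1577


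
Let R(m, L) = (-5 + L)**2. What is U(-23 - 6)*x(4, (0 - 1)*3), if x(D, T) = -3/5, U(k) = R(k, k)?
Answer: -3468/5 ≈ -693.60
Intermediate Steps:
U(k) = (-5 + k)**2
x(D, T) = -3/5 (x(D, T) = -3*1/5 = -3/5)
U(-23 - 6)*x(4, (0 - 1)*3) = (-5 + (-23 - 6))**2*(-3/5) = (-5 - 29)**2*(-3/5) = (-34)**2*(-3/5) = 1156*(-3/5) = -3468/5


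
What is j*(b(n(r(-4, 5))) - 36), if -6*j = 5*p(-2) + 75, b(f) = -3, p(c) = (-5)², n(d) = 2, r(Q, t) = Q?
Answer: 1300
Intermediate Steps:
p(c) = 25
j = -100/3 (j = -(5*25 + 75)/6 = -(125 + 75)/6 = -⅙*200 = -100/3 ≈ -33.333)
j*(b(n(r(-4, 5))) - 36) = -100*(-3 - 36)/3 = -100/3*(-39) = 1300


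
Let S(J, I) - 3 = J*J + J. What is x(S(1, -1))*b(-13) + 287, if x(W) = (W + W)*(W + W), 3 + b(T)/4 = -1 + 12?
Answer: 3487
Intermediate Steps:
S(J, I) = 3 + J + J² (S(J, I) = 3 + (J*J + J) = 3 + (J² + J) = 3 + (J + J²) = 3 + J + J²)
b(T) = 32 (b(T) = -12 + 4*(-1 + 12) = -12 + 4*11 = -12 + 44 = 32)
x(W) = 4*W² (x(W) = (2*W)*(2*W) = 4*W²)
x(S(1, -1))*b(-13) + 287 = (4*(3 + 1 + 1²)²)*32 + 287 = (4*(3 + 1 + 1)²)*32 + 287 = (4*5²)*32 + 287 = (4*25)*32 + 287 = 100*32 + 287 = 3200 + 287 = 3487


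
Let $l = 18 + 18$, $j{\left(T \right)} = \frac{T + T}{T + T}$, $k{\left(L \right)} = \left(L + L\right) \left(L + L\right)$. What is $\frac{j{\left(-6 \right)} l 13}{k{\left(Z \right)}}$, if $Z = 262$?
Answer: $\frac{117}{68644} \approx 0.0017044$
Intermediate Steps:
$k{\left(L \right)} = 4 L^{2}$ ($k{\left(L \right)} = 2 L 2 L = 4 L^{2}$)
$j{\left(T \right)} = 1$ ($j{\left(T \right)} = \frac{2 T}{2 T} = 2 T \frac{1}{2 T} = 1$)
$l = 36$
$\frac{j{\left(-6 \right)} l 13}{k{\left(Z \right)}} = \frac{1 \cdot 36 \cdot 13}{4 \cdot 262^{2}} = \frac{36 \cdot 13}{4 \cdot 68644} = \frac{468}{274576} = 468 \cdot \frac{1}{274576} = \frac{117}{68644}$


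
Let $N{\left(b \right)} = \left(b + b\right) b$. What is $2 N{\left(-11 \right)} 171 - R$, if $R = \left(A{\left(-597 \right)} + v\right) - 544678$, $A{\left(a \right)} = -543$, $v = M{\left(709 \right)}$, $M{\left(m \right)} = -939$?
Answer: $628924$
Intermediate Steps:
$v = -939$
$N{\left(b \right)} = 2 b^{2}$ ($N{\left(b \right)} = 2 b b = 2 b^{2}$)
$R = -546160$ ($R = \left(-543 - 939\right) - 544678 = -1482 - 544678 = -546160$)
$2 N{\left(-11 \right)} 171 - R = 2 \cdot 2 \left(-11\right)^{2} \cdot 171 - -546160 = 2 \cdot 2 \cdot 121 \cdot 171 + 546160 = 2 \cdot 242 \cdot 171 + 546160 = 484 \cdot 171 + 546160 = 82764 + 546160 = 628924$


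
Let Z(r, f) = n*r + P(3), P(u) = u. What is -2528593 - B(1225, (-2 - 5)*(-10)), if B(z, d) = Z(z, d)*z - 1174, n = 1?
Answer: -4031719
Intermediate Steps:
Z(r, f) = 3 + r (Z(r, f) = 1*r + 3 = r + 3 = 3 + r)
B(z, d) = -1174 + z*(3 + z) (B(z, d) = (3 + z)*z - 1174 = z*(3 + z) - 1174 = -1174 + z*(3 + z))
-2528593 - B(1225, (-2 - 5)*(-10)) = -2528593 - (-1174 + 1225*(3 + 1225)) = -2528593 - (-1174 + 1225*1228) = -2528593 - (-1174 + 1504300) = -2528593 - 1*1503126 = -2528593 - 1503126 = -4031719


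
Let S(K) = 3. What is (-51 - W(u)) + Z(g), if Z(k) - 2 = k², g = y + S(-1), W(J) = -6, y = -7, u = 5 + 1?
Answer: -27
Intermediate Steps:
u = 6
g = -4 (g = -7 + 3 = -4)
Z(k) = 2 + k²
(-51 - W(u)) + Z(g) = (-51 - 1*(-6)) + (2 + (-4)²) = (-51 + 6) + (2 + 16) = -45 + 18 = -27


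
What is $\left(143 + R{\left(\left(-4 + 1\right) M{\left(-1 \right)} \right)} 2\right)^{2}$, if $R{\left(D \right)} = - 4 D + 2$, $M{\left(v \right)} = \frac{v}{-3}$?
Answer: $24025$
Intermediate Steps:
$M{\left(v \right)} = - \frac{v}{3}$ ($M{\left(v \right)} = v \left(- \frac{1}{3}\right) = - \frac{v}{3}$)
$R{\left(D \right)} = 2 - 4 D$
$\left(143 + R{\left(\left(-4 + 1\right) M{\left(-1 \right)} \right)} 2\right)^{2} = \left(143 + \left(2 - 4 \left(-4 + 1\right) \left(\left(- \frac{1}{3}\right) \left(-1\right)\right)\right) 2\right)^{2} = \left(143 + \left(2 - 4 \left(\left(-3\right) \frac{1}{3}\right)\right) 2\right)^{2} = \left(143 + \left(2 - -4\right) 2\right)^{2} = \left(143 + \left(2 + 4\right) 2\right)^{2} = \left(143 + 6 \cdot 2\right)^{2} = \left(143 + 12\right)^{2} = 155^{2} = 24025$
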